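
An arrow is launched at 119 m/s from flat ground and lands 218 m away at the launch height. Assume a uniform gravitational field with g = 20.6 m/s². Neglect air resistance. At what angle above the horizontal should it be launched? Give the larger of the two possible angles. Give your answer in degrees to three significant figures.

R = v₀² sin 2θ / g gives sin 2θ = gR/v₀² = 20.6·218/119² = 0.3171.
2θ = 18.49° or 180° − 18.49° = 161.5°, so θ = 9.245° or 80.76°.
The larger angle is 80.76°.

80.8°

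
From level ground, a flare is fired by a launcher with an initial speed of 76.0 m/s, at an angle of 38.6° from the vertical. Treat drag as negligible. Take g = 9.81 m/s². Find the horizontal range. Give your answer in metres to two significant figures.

Resolve: vₓ = 76.00 sin 38.6° = 47.41 m/s and v_y0 = 76.00 cos 38.6° = 59.40 m/s.
Time aloft: T = 2 v_y0 / g = 2 × 59.40 / 9.81 = 12.11 s.
Horizontal distance R = vₓ T = 47.41 × 12.11 = 574.2 m.

570 m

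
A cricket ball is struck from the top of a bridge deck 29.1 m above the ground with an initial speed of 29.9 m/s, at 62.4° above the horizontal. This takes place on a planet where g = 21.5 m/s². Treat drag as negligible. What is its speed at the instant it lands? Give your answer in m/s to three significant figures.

Resolve: vₓ = 29.90 cos 62.4° = 13.85 m/s and v_y0 = 29.90 sin 62.4° = 26.50 m/s.
The projectile lands when y = 29.1 + (26.50) t − ½·21.5·t² = 0. Positive root: t = (26.50 + √(26.50² + 2·21.5·29.1)) / 21.5 = (26.50 + 44.20) / 21.5 = 3.288 s.
Vertical velocity at impact: v_y = v_y0 − g t = 26.50 − 21.5 × 3.288 = −44.20 m/s.
Speed: |v| = √(vₓ² + v_y²) = √(13.85² + 44.20²) = 46.32 m/s.

46.3 m/s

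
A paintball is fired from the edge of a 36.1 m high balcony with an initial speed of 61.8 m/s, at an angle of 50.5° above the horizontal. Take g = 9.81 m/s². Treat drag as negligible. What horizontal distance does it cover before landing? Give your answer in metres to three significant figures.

Horizontal component vₓ = 61.80 cos 50.5° = 39.31 m/s; vertical v_y0 = 61.80 sin 50.5° = 47.69 m/s.
Vertical motion (up positive, ground at y = 0): 4.905 t² − (47.69) t − 36.1 = 0, so t = (47.69 + √(47.69² + 2·9.81·36.1)) / 9.81 = (47.69 + 54.61) / 9.81 = 10.43 s.
Horizontal distance: R = vₓ t = 39.31 × 10.43 = 409.9 m.

410 m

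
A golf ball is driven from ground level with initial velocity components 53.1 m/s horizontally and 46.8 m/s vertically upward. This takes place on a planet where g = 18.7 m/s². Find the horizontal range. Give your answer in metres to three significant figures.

266 m

Flight time T = 2 v_y0 / g = 5.005 s.
Horizontal distance R = vₓ T = 53.10 × 5.005 = 265.8 m.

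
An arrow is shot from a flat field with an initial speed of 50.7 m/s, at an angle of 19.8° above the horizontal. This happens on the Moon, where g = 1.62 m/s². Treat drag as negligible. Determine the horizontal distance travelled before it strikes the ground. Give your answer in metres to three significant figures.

1010 m

Components: vₓ = 50.70 cos 19.8° = 47.70 m/s, v_y0 = 50.70 sin 19.8° = 17.17 m/s.
Flight time T = 2 v_y0 / g = 21.20 s.
Horizontal distance R = vₓ T = 47.70 × 21.20 = 1011 m.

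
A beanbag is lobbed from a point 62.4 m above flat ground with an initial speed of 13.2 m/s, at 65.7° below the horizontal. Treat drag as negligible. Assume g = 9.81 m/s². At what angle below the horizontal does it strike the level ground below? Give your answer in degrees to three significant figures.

81.6°

Horizontal component vₓ = 13.20 cos 65.7° = 5.432 m/s; vertical v_y0 = −12.03 m/s (downward).
Vertical motion (up positive, ground at y = 0): 4.905 t² − (−12.03) t − 62.4 = 0, so t = (−12.03 + √(12.03² + 2·9.81·62.4)) / 9.81 = (−12.03 + 37.00) / 9.81 = 2.545 s.
At impact: v_y = v_y0 − g t = −37.00 m/s; vₓ = 5.432 m/s.
Angle below horizontal: arctan(|v_y|/vₓ) = arctan(37.00/5.432) = 81.65°.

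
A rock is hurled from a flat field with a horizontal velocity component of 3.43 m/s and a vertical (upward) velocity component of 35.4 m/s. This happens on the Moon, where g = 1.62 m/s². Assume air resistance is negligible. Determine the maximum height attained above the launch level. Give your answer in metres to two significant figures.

Maximum height: H = v_y0² / (2g) = 35.40² / (2 × 1.62) = 386.8 m.

390 m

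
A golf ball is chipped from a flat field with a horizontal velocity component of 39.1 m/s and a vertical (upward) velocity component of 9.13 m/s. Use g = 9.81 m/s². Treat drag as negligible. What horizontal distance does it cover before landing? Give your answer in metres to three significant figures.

72.8 m

Time aloft: T = 2 v_y0 / g = 2 × 9.130 / 9.81 = 1.861 s.
Range: R = vₓ T = 39.10 × 1.861 = 72.78 m.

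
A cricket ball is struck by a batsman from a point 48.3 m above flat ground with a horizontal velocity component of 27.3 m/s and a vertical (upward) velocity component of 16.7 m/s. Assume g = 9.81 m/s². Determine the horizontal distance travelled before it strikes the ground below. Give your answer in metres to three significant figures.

144 m

With up positive and y = 0 at the ground: y(t) = 48.3 + (16.70) t − 4.905 t². Setting y = 0 and taking the positive root: t = [16.70 + √(16.70² + 2·9.81·48.3)] / 9.81 = (16.70 + 35.02) / 9.81 = 5.272 s.
Horizontal distance: R = vₓ t = 27.30 × 5.272 = 143.9 m.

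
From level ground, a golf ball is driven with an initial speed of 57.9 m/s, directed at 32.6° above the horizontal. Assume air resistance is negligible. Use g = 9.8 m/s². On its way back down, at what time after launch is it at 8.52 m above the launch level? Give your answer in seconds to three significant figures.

vₓ = 57.90 cos 32.6° = 48.78 m/s; v_y0 = 57.90 sin 32.6° = 31.19 m/s.
Require v_y0 t − ½ g t² = 8.52, i.e. 4.900 t² − 31.19 t + 8.52 = 0.
Quadratic formula: t = (31.19 ± √806.13) / 9.80 = (31.19 ± 28.39) / 9.80 → t = 0.2860 s or 6.080 s.
The descending-branch root is 6.080 s.

6.08 s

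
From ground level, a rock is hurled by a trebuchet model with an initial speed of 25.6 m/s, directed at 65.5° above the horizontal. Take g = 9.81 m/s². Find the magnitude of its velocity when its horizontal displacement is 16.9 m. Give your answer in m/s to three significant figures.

Components: vₓ = 25.60 cos 65.5° = 10.62 m/s, v_y0 = 25.60 sin 65.5° = 23.30 m/s.
x = vₓ t ⇒ t = 16.9/10.62 = 1.592 s.
Vertical velocity there: v_y = v_y0 − g t = 23.30 − 9.81 × 1.592 = 7.678 m/s.
Speed: √(vₓ² + v_y²) = √(10.62² + 7.678²) = 13.10 m/s.

13.1 m/s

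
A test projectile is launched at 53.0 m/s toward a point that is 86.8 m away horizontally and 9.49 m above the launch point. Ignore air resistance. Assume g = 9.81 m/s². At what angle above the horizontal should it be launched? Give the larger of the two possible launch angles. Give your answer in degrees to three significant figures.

81.0°

Trajectory: y = x tanθ − g x² (1 + tan²θ)/(2v₀²). With x = 86.8, y = 9.49, v₀ = 53.0, g = 9.81:
13.16 tan²θ − 86.8 tanθ + (22.65) = 0.
tanθ = [86.8 ± √(86.8² − 4 × 13.16 × (22.65))] / (2 × 13.16) = (86.8 ± 79.64) / 26.31, giving tanθ = 0.2721 or 6.326.
θ = 15.22° or 81.02°; the larger is 81.02°.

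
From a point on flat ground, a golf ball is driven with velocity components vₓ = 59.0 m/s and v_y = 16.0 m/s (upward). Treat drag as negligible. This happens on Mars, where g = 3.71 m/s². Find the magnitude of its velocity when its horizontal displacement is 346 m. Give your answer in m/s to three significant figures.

At x = 346 m, t = x/vₓ = 346/59.00 = 5.864 s.
Vertical velocity there: v_y = v_y0 − g t = 16.00 − 3.71 × 5.864 = −5.757 m/s.
Speed: √(vₓ² + v_y²) = √(59.00² + 5.757²) = 59.28 m/s.

59.3 m/s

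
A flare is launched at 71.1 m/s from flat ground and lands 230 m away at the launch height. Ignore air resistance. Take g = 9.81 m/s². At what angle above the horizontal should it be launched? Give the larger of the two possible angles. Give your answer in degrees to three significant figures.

76.7°

Level-ground range R = v₀² sin(2θ)/g ⇒ sin(2θ) = gR/v₀² = 9.81 × 230 / 71.1² = 0.4463.
2θ = 26.51° or 180° − 26.51° = 153.5°, so θ = 13.25° or 76.75°.
The larger angle is 76.75°.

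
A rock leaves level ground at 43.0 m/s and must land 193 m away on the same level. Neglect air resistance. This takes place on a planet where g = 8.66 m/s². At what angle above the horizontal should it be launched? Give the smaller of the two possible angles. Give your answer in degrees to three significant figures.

32.3°

From R = (v₀²/g) sin 2θ: sin 2θ = 8.66 × 193 / 1849.0 = 0.9039.
2θ = 64.68° or 180° − 64.68° = 115.3°, so θ = 32.34° or 57.66°.
The smaller angle is 32.34°.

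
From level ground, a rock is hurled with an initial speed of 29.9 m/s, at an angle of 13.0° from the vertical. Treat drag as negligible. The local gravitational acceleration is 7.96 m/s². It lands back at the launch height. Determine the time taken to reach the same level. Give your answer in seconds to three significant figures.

7.32 s

vₓ = 29.90 sin 13.0° = 6.726 m/s; v_y0 = 29.90 cos 13.0° = 29.13 m/s.
Landing at launch height ⇒ T = 2 v_y0 / g = 2 × 29.13 / 7.96 = 7.320 s.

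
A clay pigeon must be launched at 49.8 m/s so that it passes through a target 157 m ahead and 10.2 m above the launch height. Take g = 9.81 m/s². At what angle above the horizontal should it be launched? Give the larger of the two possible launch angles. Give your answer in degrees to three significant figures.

70.3°

Trajectory: y = x tanθ − g x² (1 + tan²θ)/(2v₀²). With x = 157, y = 10.2, v₀ = 49.8, g = 9.81:
48.75 tan²θ − 157 tanθ + (58.95) = 0.
tanθ = [157 ± √(157² − 4 × 48.75 × (58.95))] / (2 × 48.75) = (157 ± 114.7) / 97.50, giving tanθ = 0.4340 or 2.787.
θ = 23.46° or 70.26°; the larger is 70.26°.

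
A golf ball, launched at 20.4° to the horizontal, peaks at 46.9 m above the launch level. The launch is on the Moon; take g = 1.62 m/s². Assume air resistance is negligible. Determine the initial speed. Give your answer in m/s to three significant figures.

35.4 m/s

At the peak v_y = 0, so v_y0 = √(2gH) = √(2 × 1.62 × 46.9) = 12.33 m/s.
v_y0 = v₀ sin θ ⇒ v₀ = 12.33 / sin 20.4° = 35.36 m/s.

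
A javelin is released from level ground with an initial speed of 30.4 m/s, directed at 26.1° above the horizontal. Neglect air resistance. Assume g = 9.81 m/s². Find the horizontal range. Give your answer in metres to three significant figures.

Components: vₓ = 30.40 cos 26.1° = 27.30 m/s, v_y0 = 30.40 sin 26.1° = 13.37 m/s.
Flight time T = 2 v_y0 / g = 2.727 s.
Range: R = vₓ T = 27.30 × 2.727 = 74.44 m.

74.4 m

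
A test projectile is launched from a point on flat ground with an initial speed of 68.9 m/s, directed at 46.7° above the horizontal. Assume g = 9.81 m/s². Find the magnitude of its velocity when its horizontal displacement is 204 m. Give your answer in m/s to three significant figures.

47.9 m/s

Components: vₓ = 68.90 cos 46.7° = 47.25 m/s, v_y0 = 68.90 sin 46.7° = 50.14 m/s.
At x = 204 m, t = x/vₓ = 204/47.25 = 4.317 s.
Vertical velocity there: v_y = v_y0 − g t = 50.14 − 9.81 × 4.317 = 7.792 m/s.
Speed: √(vₓ² + v_y²) = √(47.25² + 7.792²) = 47.89 m/s.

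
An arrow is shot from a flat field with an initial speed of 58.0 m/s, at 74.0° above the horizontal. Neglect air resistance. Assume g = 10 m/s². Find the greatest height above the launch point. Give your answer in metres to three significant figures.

155 m

Horizontal component vₓ = 58.00 cos 74.0° = 15.99 m/s; vertical v_y0 = 58.00 sin 74.0° = 55.75 m/s.
At the apex v_y = 0, so H = v_y0²/(2g) = 55.75²/20.00 = 155.4 m.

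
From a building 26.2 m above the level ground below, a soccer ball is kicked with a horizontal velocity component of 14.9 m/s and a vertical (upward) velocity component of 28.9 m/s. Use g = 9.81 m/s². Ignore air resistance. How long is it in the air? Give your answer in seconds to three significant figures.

With up positive and y = 0 at the ground: y(t) = 26.2 + (28.90) t − 4.905 t². Setting y = 0 and taking the positive root: t = [28.90 + √(28.90² + 2·9.81·26.2)] / 9.81 = (28.90 + 36.73) / 9.81 = 6.690 s.

6.69 s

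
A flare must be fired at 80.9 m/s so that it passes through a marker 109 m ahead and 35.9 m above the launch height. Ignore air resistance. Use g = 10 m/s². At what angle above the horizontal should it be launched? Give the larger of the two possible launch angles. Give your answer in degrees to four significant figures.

85.06°

Trajectory: y = x tanθ − g x² (1 + tan²θ)/(2v₀²). With x = 109, y = 35.9, v₀ = 80.9, g = 10.0:
9.077 tan²θ − 109 tanθ + (44.98) = 0.
tanθ = [109 ± √(109² − 4 × 9.077 × (44.98))] / (2 × 9.077) = (109 ± 101.2) / 18.15, giving tanθ = 0.4279 or 11.58.
θ = 23.16° or 85.06°; the larger is 85.06°.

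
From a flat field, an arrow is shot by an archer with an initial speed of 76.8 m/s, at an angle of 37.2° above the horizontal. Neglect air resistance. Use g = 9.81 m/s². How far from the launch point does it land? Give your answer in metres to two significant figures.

580 m

vₓ = 76.80 cos 37.2° = 61.17 m/s; v_y0 = 76.80 sin 37.2° = 46.43 m/s.
Flight time T = 2 v_y0 / g = 9.467 s.
Range: R = vₓ T = 61.17 × 9.467 = 579.1 m.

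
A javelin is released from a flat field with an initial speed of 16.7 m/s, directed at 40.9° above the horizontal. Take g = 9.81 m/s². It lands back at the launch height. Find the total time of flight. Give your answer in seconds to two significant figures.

Components: vₓ = 16.70 cos 40.9° = 12.62 m/s, v_y0 = 16.70 sin 40.9° = 10.93 m/s.
It returns to y = 0 when t = 2 v_y0 / g = 2(10.93)/9.81 = 2.229 s.

2.2 s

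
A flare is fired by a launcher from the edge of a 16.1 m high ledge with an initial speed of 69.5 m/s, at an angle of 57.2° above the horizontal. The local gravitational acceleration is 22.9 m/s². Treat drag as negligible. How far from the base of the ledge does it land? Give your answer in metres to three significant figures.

202 m

Components: vₓ = 69.50 cos 57.2° = 37.65 m/s, v_y0 = 69.50 sin 57.2° = 58.42 m/s.
The projectile lands when y = 16.1 + (58.42) t − ½·22.9·t² = 0. Positive root: t = (58.42 + √(58.42² + 2·22.9·16.1)) / 22.9 = (58.42 + 64.42) / 22.9 = 5.364 s.
Horizontal distance: R = vₓ t = 37.65 × 5.364 = 202.0 m.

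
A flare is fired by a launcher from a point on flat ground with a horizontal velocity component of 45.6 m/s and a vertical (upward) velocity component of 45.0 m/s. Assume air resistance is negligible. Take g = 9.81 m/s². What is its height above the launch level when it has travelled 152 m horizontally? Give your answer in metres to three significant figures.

Time to reach x = 152 m: t = x/vₓ = 152/45.60 = 3.333 s.
Height: y = v_y0 t − ½ g t² = 45.00 × 3.333 − 4.905 × 3.333² = 150.0 − 54.50 = 95.50 m.

95.5 m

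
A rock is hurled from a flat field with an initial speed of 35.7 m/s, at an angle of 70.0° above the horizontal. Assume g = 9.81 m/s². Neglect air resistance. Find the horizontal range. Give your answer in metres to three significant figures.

83.5 m

Horizontal component vₓ = 35.70 cos 70.0° = 12.21 m/s; vertical v_y0 = 35.70 sin 70.0° = 33.55 m/s.
Time aloft: T = 2 v_y0 / g = 2 × 33.55 / 9.81 = 6.839 s.
Range: R = vₓ T = 12.21 × 6.839 = 83.51 m.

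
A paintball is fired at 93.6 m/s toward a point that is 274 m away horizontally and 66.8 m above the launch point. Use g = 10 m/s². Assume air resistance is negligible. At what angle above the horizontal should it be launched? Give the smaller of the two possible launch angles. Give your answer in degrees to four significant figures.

Trajectory: y = x tanθ − g x² (1 + tan²θ)/(2v₀²). With x = 274, y = 66.8, v₀ = 93.6, g = 10.0:
42.85 tan²θ − 274 tanθ + (109.6) = 0.
tanθ = [274 ± √(274² − 4 × 42.85 × (109.6))] / (2 × 42.85) = (274 ± 237.2) / 85.69, giving tanθ = 0.4289 or 5.966.
θ = 23.22° or 80.48°; the smaller is 23.22°.

23.22°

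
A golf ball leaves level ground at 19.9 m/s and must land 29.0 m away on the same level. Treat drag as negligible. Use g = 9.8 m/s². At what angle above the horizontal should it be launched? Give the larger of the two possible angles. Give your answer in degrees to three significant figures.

From R = (v₀²/g) sin 2θ: sin 2θ = 9.80 × 29.0 / 396.01 = 0.7177.
2θ = 45.86° or 180° − 45.86° = 134.1°, so θ = 22.93° or 67.07°.
The larger angle is 67.07°.

67.1°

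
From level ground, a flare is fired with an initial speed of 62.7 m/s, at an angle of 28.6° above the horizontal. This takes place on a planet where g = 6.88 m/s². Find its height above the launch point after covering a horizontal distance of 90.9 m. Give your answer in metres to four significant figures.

Horizontal component vₓ = 62.70 cos 28.6° = 55.05 m/s; vertical v_y0 = 62.70 sin 28.6° = 30.01 m/s.
Time to reach x = 90.9 m: t = x/vₓ = 90.9/55.05 = 1.651 s.
Height: y = v_y0 t − ½ g t² = 30.01 × 1.651 − 3.440 × 1.651² = 49.56 − 9.379 = 40.18 m.

40.18 m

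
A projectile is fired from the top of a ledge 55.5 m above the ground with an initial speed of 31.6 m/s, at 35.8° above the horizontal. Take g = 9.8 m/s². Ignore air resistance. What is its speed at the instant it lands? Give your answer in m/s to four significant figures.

45.68 m/s

vₓ = 31.60 cos 35.8° = 25.63 m/s; v_y0 = 31.60 sin 35.8° = 18.48 m/s.
The projectile lands when y = 55.5 + (18.48) t − ½·9.80·t² = 0. Positive root: t = (18.48 + √(18.48² + 2·9.80·55.5)) / 9.80 = (18.48 + 37.81) / 9.80 = 5.744 s.
Vertical velocity at impact: v_y = v_y0 − g t = 18.48 − 9.80 × 5.744 = −37.81 m/s.
Speed: |v| = √(vₓ² + v_y²) = √(25.63² + 37.81²) = 45.68 m/s.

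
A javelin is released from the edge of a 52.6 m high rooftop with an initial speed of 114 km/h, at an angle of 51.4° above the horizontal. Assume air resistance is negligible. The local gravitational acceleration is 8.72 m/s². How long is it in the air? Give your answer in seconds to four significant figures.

Convert: 114 km/h = 114/3.6 = 31.67 m/s.
Resolve: vₓ = 31.67 cos 51.4° = 19.76 m/s and v_y0 = 31.67 sin 51.4° = 24.75 m/s.
The projectile lands when y = 52.6 + (24.75) t − ½·8.72·t² = 0. Positive root: t = (24.75 + √(24.75² + 2·8.72·52.6)) / 8.72 = (24.75 + 39.11) / 8.72 = 7.324 s.

7.324 s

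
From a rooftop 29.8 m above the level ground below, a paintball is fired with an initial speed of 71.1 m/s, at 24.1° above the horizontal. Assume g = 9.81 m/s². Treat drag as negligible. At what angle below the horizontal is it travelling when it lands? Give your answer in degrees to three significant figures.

Resolve: vₓ = 71.10 cos 24.1° = 64.90 m/s and v_y0 = 71.10 sin 24.1° = 29.03 m/s.
With up positive and y = 0 at the ground: y(t) = 29.8 + (29.03) t − 4.905 t². Setting y = 0 and taking the positive root: t = [29.03 + √(29.03² + 2·9.81·29.8)] / 9.81 = (29.03 + 37.78) / 9.81 = 6.811 s.
At impact: v_y = v_y0 − g t = −37.78 m/s; vₓ = 64.90 m/s.
Angle below horizontal: arctan(|v_y|/vₓ) = arctan(37.78/64.90) = 30.21°.

30.2°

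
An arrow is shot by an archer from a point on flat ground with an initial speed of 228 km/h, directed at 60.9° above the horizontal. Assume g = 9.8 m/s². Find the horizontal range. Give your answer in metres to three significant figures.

Convert: 228 km/h = 228/3.6 = 63.33 m/s.
Components: vₓ = 63.33 cos 60.9° = 30.80 m/s, v_y0 = 63.33 sin 60.9° = 55.34 m/s.
Time aloft: T = 2 v_y0 / g = 2 × 55.34 / 9.80 = 11.29 s.
Horizontal distance R = vₓ T = 30.80 × 11.29 = 347.9 m.

348 m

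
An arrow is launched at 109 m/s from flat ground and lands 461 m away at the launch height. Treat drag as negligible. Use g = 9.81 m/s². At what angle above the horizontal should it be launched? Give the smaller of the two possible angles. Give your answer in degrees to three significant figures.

R = v₀² sin 2θ / g gives sin 2θ = gR/v₀² = 9.81·461/109² = 0.3806.
2θ = 22.37° or 180° − 22.37° = 157.6°, so θ = 11.19° or 78.81°.
The smaller angle is 11.19°.

11.2°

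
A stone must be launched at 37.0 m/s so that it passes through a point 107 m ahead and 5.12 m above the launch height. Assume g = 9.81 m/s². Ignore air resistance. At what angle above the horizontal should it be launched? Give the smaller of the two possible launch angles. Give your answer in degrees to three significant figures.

Trajectory: y = x tanθ − g x² (1 + tan²θ)/(2v₀²). With x = 107, y = 5.12, v₀ = 37.0, g = 9.81:
41.02 tan²θ − 107 tanθ + (46.14) = 0.
tanθ = [107 ± √(107² − 4 × 41.02 × (46.14))] / (2 × 41.02) = (107 ± 62.27) / 82.04, giving tanθ = 0.5452 or 2.063.
θ = 28.60° or 64.14°; the smaller is 28.60°.

28.6°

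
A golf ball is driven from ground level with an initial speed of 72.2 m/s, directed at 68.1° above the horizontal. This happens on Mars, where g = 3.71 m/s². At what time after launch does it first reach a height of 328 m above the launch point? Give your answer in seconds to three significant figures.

5.84 s

Horizontal component vₓ = 72.20 cos 68.1° = 26.93 m/s; vertical v_y0 = 72.20 sin 68.1° = 66.99 m/s.
Height y(t) = 66.99 t − 1.855 t² = 328 gives 1.855 t² − 66.99 t + 328 = 0.
Quadratic formula: t = (66.99 ± √2053.9) / 3.71 = (66.99 ± 45.32) / 3.71 → t = 5.841 s or 30.27 s.
The first (ascending) time is 5.841 s.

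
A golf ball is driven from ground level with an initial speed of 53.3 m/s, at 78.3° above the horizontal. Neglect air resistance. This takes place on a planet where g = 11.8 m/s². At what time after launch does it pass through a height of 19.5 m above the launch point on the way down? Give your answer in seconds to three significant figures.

8.46 s

Resolve: vₓ = 53.30 cos 78.3° = 10.81 m/s and v_y0 = 53.30 sin 78.3° = 52.19 m/s.
Require v_y0 t − ½ g t² = 19.5, i.e. 5.900 t² − 52.19 t + 19.5 = 0.
Quadratic formula: t = (52.19 ± √2263.9) / 11.8 = (52.19 ± 47.58) / 11.8 → t = 0.3909 s or 8.455 s.
The descending-branch root is 8.455 s.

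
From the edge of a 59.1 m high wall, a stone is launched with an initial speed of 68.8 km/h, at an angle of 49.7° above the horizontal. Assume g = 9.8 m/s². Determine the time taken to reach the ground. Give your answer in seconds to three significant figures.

Convert: 68.8 km/h = 68.8/3.6 = 19.11 m/s.
Resolve: vₓ = 19.11 cos 49.7° = 12.36 m/s and v_y0 = 19.11 sin 49.7° = 14.58 m/s.
With up positive and y = 0 at the ground: y(t) = 59.1 + (14.58) t − 4.900 t². Setting y = 0 and taking the positive root: t = [14.58 + √(14.58² + 2·9.80·59.1)] / 9.80 = (14.58 + 37.02) / 9.80 = 5.265 s.

5.27 s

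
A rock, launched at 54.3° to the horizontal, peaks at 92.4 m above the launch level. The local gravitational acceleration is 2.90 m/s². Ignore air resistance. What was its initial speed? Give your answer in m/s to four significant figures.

At the peak v_y = 0, so v_y0 = √(2gH) = √(2 × 2.90 × 92.4) = 23.15 m/s.
v_y0 = v₀ sin θ ⇒ v₀ = 23.15 / sin 54.3° = 28.51 m/s.

28.51 m/s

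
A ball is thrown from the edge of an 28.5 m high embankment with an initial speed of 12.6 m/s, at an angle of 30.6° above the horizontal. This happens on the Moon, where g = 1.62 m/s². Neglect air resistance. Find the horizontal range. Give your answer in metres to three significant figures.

Resolve: vₓ = 12.60 cos 30.6° = 10.85 m/s and v_y0 = 12.60 sin 30.6° = 6.414 m/s.
Vertical motion (up positive, ground at y = 0): 0.8100 t² − (6.414) t − 28.5 = 0, so t = (6.414 + √(6.414² + 2·1.62·28.5)) / 1.62 = (6.414 + 11.55) / 1.62 = 11.09 s.
Horizontal distance: R = vₓ t = 10.85 × 11.09 = 120.3 m.

120 m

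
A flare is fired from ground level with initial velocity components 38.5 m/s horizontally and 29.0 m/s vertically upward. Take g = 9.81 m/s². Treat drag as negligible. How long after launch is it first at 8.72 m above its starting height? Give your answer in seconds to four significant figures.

0.3178 s

Require v_y0 t − ½ g t² = 8.72, i.e. 4.905 t² − 29.00 t + 8.72 = 0.
t = [29.00 ± √(29.00² − 2·9.81·8.72)] / 9.81 = (29.00 ± 25.88) / 9.81, so t = 0.3178 s or t = 5.595 s.
The first (ascending) time is 0.3178 s.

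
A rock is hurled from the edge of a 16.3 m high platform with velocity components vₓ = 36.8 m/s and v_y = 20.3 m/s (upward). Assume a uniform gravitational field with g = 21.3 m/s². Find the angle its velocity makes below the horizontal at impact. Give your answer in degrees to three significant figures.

With up positive and y = 0 at the ground: y(t) = 16.3 + (20.30) t − 10.65 t². Setting y = 0 and taking the positive root: t = [20.30 + √(20.30² + 2·21.3·16.3)] / 21.3 = (20.30 + 33.26) / 21.3 = 2.515 s.
At impact: v_y = v_y0 − g t = −33.26 m/s; vₓ = 36.80 m/s.
Angle below horizontal: arctan(|v_y|/vₓ) = arctan(33.26/36.80) = 42.11°.

42.1°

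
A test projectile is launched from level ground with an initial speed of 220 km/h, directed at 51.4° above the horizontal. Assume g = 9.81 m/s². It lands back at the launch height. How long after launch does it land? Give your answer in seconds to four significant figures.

9.737 s

Convert: 220 km/h = 220/3.6 = 61.11 m/s.
Resolve: vₓ = 61.11 cos 51.4° = 38.13 m/s and v_y0 = 61.11 sin 51.4° = 47.76 m/s.
Landing at launch height ⇒ T = 2 v_y0 / g = 2 × 47.76 / 9.81 = 9.737 s.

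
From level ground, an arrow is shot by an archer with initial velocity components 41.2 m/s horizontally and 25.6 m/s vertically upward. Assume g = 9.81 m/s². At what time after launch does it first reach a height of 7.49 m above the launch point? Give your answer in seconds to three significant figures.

Height y(t) = 25.60 t − 4.905 t² = 7.49 gives 4.905 t² − 25.60 t + 7.49 = 0.
Quadratic formula: t = (25.60 ± √508.41) / 9.81 = (25.60 ± 22.55) / 9.81 → t = 0.3111 s or 4.908 s.
The first (ascending) time is 0.3111 s.

0.311 s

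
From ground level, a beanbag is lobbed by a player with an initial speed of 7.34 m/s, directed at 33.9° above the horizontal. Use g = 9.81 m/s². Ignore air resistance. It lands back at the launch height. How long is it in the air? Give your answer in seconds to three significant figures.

0.835 s

Horizontal component vₓ = 7.340 cos 33.9° = 6.092 m/s; vertical v_y0 = 7.340 sin 33.9° = 4.094 m/s.
Time of flight on level ground: T = 2 v_y0 / g = 2 × 4.094 / 9.81 = 0.8346 s.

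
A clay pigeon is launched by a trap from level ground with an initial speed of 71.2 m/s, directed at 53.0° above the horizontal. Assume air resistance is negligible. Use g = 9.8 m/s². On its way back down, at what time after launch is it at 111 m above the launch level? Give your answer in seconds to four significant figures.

9.121 s

Horizontal component vₓ = 71.20 cos 53.0° = 42.85 m/s; vertical v_y0 = 71.20 sin 53.0° = 56.86 m/s.
Set y = v_y0 t − ½ g t² = 111: 4.900 t² − 56.86 t + 111 = 0.
t = [56.86 ± √(56.86² − 2·9.80·111)] / 9.80 = (56.86 ± 32.52) / 9.80, so t = 2.484 s or t = 9.121 s.
The descending-branch root is 9.121 s.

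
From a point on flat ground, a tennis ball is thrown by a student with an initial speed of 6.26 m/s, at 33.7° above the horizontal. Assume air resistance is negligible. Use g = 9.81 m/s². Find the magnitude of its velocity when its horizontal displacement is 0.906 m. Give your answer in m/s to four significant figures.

5.500 m/s

vₓ = 6.260 cos 33.7° = 5.208 m/s; v_y0 = 6.260 sin 33.7° = 3.473 m/s.
Time to reach x = 0.906 m: t = x/vₓ = 0.906/5.208 = 0.1740 s.
Vertical velocity there: v_y = v_y0 − g t = 3.473 − 9.81 × 0.1740 = 1.767 m/s.
Speed: √(vₓ² + v_y²) = √(5.208² + 1.767²) = 5.500 m/s.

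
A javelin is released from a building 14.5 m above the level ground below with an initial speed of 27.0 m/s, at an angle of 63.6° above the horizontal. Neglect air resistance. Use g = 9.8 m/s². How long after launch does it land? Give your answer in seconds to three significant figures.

5.48 s

vₓ = 27.00 cos 63.6° = 12.01 m/s; v_y0 = 27.00 sin 63.6° = 24.18 m/s.
With up positive and y = 0 at the ground: y(t) = 14.5 + (24.18) t − 4.900 t². Setting y = 0 and taking the positive root: t = [24.18 + √(24.18² + 2·9.80·14.5)] / 9.80 = (24.18 + 29.48) / 9.80 = 5.476 s.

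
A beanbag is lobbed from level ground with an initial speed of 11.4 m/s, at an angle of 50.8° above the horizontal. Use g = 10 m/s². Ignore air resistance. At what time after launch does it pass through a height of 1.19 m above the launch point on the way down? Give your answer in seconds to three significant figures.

Components: vₓ = 11.40 cos 50.8° = 7.205 m/s, v_y0 = 11.40 sin 50.8° = 8.834 m/s.
Height y(t) = 8.834 t − 5.000 t² = 1.19 gives 5.000 t² − 8.834 t + 1.19 = 0.
t = [8.834 ± √(8.834² − 2·10.0·1.19)] / 10.0 = (8.834 ± 7.365) / 10.0, so t = 0.1469 s or t = 1.620 s.
The descending-branch root is 1.620 s.

1.62 s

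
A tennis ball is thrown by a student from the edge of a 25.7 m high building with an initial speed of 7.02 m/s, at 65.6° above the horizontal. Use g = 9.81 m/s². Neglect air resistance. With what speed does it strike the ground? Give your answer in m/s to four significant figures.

23.53 m/s

Horizontal component vₓ = 7.020 cos 65.6° = 2.900 m/s; vertical v_y0 = 7.020 sin 65.6° = 6.393 m/s.
With up positive and y = 0 at the ground: y(t) = 25.7 + (6.393) t − 4.905 t². Setting y = 0 and taking the positive root: t = [6.393 + √(6.393² + 2·9.81·25.7)] / 9.81 = (6.393 + 23.35) / 9.81 = 3.032 s.
Vertical velocity at impact: v_y = v_y0 − g t = 6.393 − 9.81 × 3.032 = −23.35 m/s.
Speed: |v| = √(vₓ² + v_y²) = √(2.900² + 23.35²) = 23.53 m/s.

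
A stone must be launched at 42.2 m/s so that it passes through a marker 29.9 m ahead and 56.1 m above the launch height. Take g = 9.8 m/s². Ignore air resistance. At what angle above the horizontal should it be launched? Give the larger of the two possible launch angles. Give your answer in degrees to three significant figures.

84.1°

Trajectory: y = x tanθ − g x² (1 + tan²θ)/(2v₀²). With x = 29.9, y = 56.1, v₀ = 42.2, g = 9.80:
2.460 tan²θ − 29.9 tanθ + (58.56) = 0.
tanθ = [29.9 ± √(29.9² − 4 × 2.460 × (58.56))] / (2 × 2.460) = (29.9 ± 17.83) / 4.920, giving tanθ = 2.454 or 9.701.
θ = 67.83° or 84.11°; the larger is 84.11°.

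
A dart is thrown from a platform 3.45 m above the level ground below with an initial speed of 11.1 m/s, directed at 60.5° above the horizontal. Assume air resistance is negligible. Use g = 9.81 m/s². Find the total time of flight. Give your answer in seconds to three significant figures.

2.28 s

vₓ = 11.10 cos 60.5° = 5.466 m/s; v_y0 = 11.10 sin 60.5° = 9.661 m/s.
The projectile lands when y = 3.45 + (9.661) t − ½·9.81·t² = 0. Positive root: t = (9.661 + √(9.661² + 2·9.81·3.45)) / 9.81 = (9.661 + 12.69) / 9.81 = 2.278 s.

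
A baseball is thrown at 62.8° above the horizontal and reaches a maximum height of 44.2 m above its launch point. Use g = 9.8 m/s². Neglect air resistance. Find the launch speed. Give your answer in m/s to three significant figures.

33.1 m/s

At the peak v_y = 0, so v_y0 = √(2gH) = √(2 × 9.80 × 44.2) = 29.43 m/s.
v_y0 = v₀ sin θ ⇒ v₀ = 29.43 / sin 62.8° = 33.09 m/s.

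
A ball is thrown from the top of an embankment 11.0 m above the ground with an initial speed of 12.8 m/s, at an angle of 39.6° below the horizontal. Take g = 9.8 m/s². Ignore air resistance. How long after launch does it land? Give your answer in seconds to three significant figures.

0.882 s

Components: vₓ = 12.80 cos 39.6° = 9.863 m/s, v_y0 = −8.159 m/s (downward).
The projectile lands when y = 11.0 + (−8.159) t − ½·9.80·t² = 0. Positive root: t = (−8.159 + √(8.159² + 2·9.80·11.0)) / 9.80 = (−8.159 + 16.80) / 9.80 = 0.8815 s.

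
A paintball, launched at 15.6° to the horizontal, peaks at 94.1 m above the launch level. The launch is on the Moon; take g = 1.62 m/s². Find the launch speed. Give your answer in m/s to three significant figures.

At the peak v_y = 0, so v_y0 = √(2gH) = √(2 × 1.62 × 94.1) = 17.46 m/s.
v_y0 = v₀ sin θ ⇒ v₀ = 17.46 / sin 15.6° = 64.93 m/s.

64.9 m/s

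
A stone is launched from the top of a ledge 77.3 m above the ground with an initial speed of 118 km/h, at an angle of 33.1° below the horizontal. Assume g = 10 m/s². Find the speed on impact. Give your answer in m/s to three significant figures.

51.2 m/s

Convert: 118 km/h = 118/3.6 = 32.78 m/s.
vₓ = 32.78 cos 33.1° = 27.46 m/s; v_y0 = −17.90 m/s (downward).
With up positive and y = 0 at the ground: y(t) = 77.3 + (−17.90) t − 5.000 t². Setting y = 0 and taking the positive root: t = [−17.90 + √(17.90² + 2·10.0·77.3)] / 10.0 = (−17.90 + 43.20) / 10.0 = 2.530 s.
Vertical velocity at impact: v_y = v_y0 − g t = −17.90 − 10.0 × 2.530 = −43.20 m/s.
Speed: |v| = √(vₓ² + v_y²) = √(27.46² + 43.20²) = 51.19 m/s.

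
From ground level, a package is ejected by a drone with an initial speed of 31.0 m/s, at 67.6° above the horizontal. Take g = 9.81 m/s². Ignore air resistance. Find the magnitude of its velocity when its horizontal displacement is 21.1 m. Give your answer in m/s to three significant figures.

16.2 m/s

vₓ = 31.00 cos 67.6° = 11.81 m/s; v_y0 = 31.00 sin 67.6° = 28.66 m/s.
At x = 21.1 m, t = x/vₓ = 21.1/11.81 = 1.786 s.
Vertical velocity there: v_y = v_y0 − g t = 28.66 − 9.81 × 1.786 = 11.14 m/s.
Speed: √(vₓ² + v_y²) = √(11.81² + 11.14²) = 16.24 m/s.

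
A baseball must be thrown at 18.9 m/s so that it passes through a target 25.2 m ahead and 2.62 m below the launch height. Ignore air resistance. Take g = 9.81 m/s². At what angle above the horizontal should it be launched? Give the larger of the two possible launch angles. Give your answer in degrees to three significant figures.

Trajectory: y = x tanθ − g x² (1 + tan²θ)/(2v₀²). With x = 25.2, y = −2.62, v₀ = 18.9, g = 9.81:
8.720 tan²θ − 25.2 tanθ + (6.100) = 0.
tanθ = [25.2 ± √(25.2² − 4 × 8.720 × (6.100))] / (2 × 8.720) = (25.2 ± 20.55) / 17.44, giving tanθ = 0.2667 or 2.623.
θ = 14.93° or 69.13°; the larger is 69.13°.

69.1°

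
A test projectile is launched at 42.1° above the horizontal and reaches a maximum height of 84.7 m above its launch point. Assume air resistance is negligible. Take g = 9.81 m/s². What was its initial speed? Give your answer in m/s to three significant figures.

At the peak v_y = 0, so v_y0 = √(2gH) = √(2 × 9.81 × 84.7) = 40.77 m/s.
v_y0 = v₀ sin θ ⇒ v₀ = 40.77 / sin 42.1° = 60.81 m/s.

60.8 m/s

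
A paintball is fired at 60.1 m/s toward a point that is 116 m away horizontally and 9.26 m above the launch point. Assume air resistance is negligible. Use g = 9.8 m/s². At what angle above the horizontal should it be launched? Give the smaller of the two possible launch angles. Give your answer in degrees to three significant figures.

Trajectory: y = x tanθ − g x² (1 + tan²θ)/(2v₀²). With x = 116, y = 9.26, v₀ = 60.1, g = 9.80:
18.25 tan²θ − 116 tanθ + (27.51) = 0.
tanθ = [116 ± √(116² − 4 × 18.25 × (27.51))] / (2 × 18.25) = (116 ± 107.0) / 36.51, giving tanθ = 0.2468 or 6.108.
θ = 13.86° or 80.70°; the smaller is 13.86°.

13.9°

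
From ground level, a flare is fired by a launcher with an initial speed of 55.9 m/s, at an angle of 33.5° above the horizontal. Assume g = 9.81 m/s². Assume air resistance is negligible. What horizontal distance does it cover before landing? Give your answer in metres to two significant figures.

290 m

vₓ = 55.90 cos 33.5° = 46.61 m/s; v_y0 = 55.90 sin 33.5° = 30.85 m/s.
Flight time T = 2 v_y0 / g = 6.290 s.
Range: R = vₓ T = 46.61 × 6.290 = 293.2 m.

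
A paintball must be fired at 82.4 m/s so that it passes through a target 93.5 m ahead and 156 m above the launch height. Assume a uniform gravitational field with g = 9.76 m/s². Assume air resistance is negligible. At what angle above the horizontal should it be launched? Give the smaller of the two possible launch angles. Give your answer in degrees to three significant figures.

63.5°

Trajectory: y = x tanθ − g x² (1 + tan²θ)/(2v₀²). With x = 93.5, y = 156, v₀ = 82.4, g = 9.76:
6.283 tan²θ − 93.5 tanθ + (162.3) = 0.
tanθ = [93.5 ± √(93.5² − 4 × 6.283 × (162.3))] / (2 × 6.283) = (93.5 ± 68.29) / 12.57, giving tanθ = 2.006 or 12.87.
θ = 63.50° or 85.56°; the smaller is 63.50°.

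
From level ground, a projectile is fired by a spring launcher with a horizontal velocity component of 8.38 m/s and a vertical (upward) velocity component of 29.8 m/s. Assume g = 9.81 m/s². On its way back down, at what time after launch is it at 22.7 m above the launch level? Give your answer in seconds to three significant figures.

Set y = v_y0 t − ½ g t² = 22.7: 4.905 t² − 29.80 t + 22.7 = 0.
Quadratic formula: t = (29.80 ± √442.67) / 9.81 = (29.80 ± 21.04) / 9.81 → t = 0.8930 s or 5.182 s.
The descending-branch root is 5.182 s.

5.18 s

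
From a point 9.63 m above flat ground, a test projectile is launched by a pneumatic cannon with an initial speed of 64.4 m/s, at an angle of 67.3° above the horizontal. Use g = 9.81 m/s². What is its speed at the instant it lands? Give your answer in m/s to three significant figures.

Resolve: vₓ = 64.40 cos 67.3° = 24.85 m/s and v_y0 = 64.40 sin 67.3° = 59.41 m/s.
The projectile lands when y = 9.63 + (59.41) t − ½·9.81·t² = 0. Positive root: t = (59.41 + √(59.41² + 2·9.81·9.63)) / 9.81 = (59.41 + 60.98) / 9.81 = 12.27 s.
Vertical velocity at impact: v_y = v_y0 − g t = 59.41 − 9.81 × 12.27 = −60.98 m/s.
Speed: |v| = √(vₓ² + v_y²) = √(24.85² + 60.98²) = 65.85 m/s.

65.9 m/s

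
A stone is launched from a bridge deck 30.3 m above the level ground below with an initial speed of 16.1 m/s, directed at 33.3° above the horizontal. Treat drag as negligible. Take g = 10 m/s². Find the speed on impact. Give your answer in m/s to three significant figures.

29.4 m/s

Resolve: vₓ = 16.10 cos 33.3° = 13.46 m/s and v_y0 = 16.10 sin 33.3° = 8.839 m/s.
The projectile lands when y = 30.3 + (8.839) t − ½·10.0·t² = 0. Positive root: t = (8.839 + √(8.839² + 2·10.0·30.3)) / 10.0 = (8.839 + 26.16) / 10.0 = 3.500 s.
Vertical velocity at impact: v_y = v_y0 − g t = 8.839 − 10.0 × 3.500 = −26.16 m/s.
Speed: |v| = √(vₓ² + v_y²) = √(13.46² + 26.16²) = 29.41 m/s.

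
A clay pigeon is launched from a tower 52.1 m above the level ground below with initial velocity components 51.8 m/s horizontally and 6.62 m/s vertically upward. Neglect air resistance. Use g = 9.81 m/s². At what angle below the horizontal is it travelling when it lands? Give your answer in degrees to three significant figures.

32.2°

With up positive and y = 0 at the ground: y(t) = 52.1 + (6.620) t − 4.905 t². Setting y = 0 and taking the positive root: t = [6.620 + √(6.620² + 2·9.81·52.1)] / 9.81 = (6.620 + 32.65) / 9.81 = 4.003 s.
At impact: v_y = v_y0 − g t = −32.65 m/s; vₓ = 51.80 m/s.
Angle below horizontal: arctan(|v_y|/vₓ) = arctan(32.65/51.80) = 32.22°.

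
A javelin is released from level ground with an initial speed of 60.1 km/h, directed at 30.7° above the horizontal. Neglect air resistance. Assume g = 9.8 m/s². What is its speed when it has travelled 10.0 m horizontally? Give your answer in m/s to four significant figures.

14.45 m/s

Convert: 60.1 km/h = 60.1/3.6 = 16.69 m/s.
vₓ = 16.69 cos 30.7° = 14.35 m/s; v_y0 = 16.69 sin 30.7° = 8.523 m/s.
Time to reach x = 10.0 m: t = x/vₓ = 10.0/14.35 = 0.6966 s.
Vertical velocity there: v_y = v_y0 − g t = 8.523 − 9.80 × 0.6966 = 1.696 m/s.
Speed: √(vₓ² + v_y²) = √(14.35² + 1.696²) = 14.45 m/s.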